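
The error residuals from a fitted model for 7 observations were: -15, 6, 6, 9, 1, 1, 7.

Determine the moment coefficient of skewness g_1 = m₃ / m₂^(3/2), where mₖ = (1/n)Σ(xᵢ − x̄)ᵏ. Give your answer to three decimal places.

x̄ = (-15 + 6 + 6 + 9 + 1 + 1 + 7) / 7 = 2.1429
deviations (xᵢ − x̄): -17.1429, 3.8571, 3.8571, 6.8571, -1.1429, -1.1429, 4.8571
Σ(xᵢ − x̄)² = 396.8571 ⇒ m₂ = 396.8571/7 = 56.69388
Σ(xᵢ − x̄)³ = -4489.1020 ⇒ m₃ = -4489.1020/7 = -641.30029
m₂^(3/2) = 56.69388^(1.5) = 426.87846
g_1 = m₃ / m₂^(3/2) = -641.30029 / 426.87846 ≈ -1.502

-1.502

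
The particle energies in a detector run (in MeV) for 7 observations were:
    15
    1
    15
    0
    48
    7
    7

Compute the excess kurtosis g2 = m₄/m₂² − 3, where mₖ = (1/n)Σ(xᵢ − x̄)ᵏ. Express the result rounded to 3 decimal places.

x̄ = 13.2857
Σ(xᵢ − x̄)² = 1617.4286 ⇒ m₂ = 231.06122
Σ(xᵢ − x̄)⁴ = 1509299.4927 ⇒ m₄ = 215614.21324
m₂² = 53389.28946
g2 = m₄/m₂² − 3 = 4.03853 − 3 ≈ 1.039

1.039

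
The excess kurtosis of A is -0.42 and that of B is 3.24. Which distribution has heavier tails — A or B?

Higher excess kurtosis ⇒ heavier tails relative to the normal distribution.
-0.42 vs 3.24: the larger is 3.24, so B has heavier tails. (B is leptokurtic — heavier-than-normal tails; the other is platykurtic.)

B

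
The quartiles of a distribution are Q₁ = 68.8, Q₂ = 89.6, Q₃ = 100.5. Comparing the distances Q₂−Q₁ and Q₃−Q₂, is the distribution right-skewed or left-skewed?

Q₂ − Q₁ = 20.8;  Q₃ − Q₂ = 10.9
Q₂ − Q₁ > Q₃ − Q₂ ⇒ the lower half is more spread out ⇒ left-skewed.

left-skewed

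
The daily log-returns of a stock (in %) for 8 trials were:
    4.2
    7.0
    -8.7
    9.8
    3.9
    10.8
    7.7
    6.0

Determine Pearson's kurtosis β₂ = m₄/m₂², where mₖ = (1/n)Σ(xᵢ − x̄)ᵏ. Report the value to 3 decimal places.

x̄ = 5.0875
Σ(xᵢ − x̄)² = 258.4488 ⇒ m₂ = 32.30609
Σ(xᵢ − x̄)⁴ = 37757.5021 ⇒ m₄ = 4719.68777
m₂² = 1043.68369
β₂ = m₄/m₂² = 4719.68777 / 1043.68369 ≈ 4.522

4.522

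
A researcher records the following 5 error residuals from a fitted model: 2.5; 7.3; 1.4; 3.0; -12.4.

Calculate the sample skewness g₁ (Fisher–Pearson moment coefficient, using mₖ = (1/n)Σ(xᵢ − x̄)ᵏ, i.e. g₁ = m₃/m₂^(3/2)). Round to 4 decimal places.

-1.1462

x̄ = (2.5 + 7.3 + 1.4 + 3.0 - 12.4) / 5 = 0.3600
deviations (xᵢ − x̄): 2.1400, 6.9400, 1.0400, 2.6400, -12.7600
Σ(xᵢ − x̄)² = 223.6120 ⇒ m₂ = 223.6120/5 = 44.72240
Σ(xᵢ − x̄)³ = -1713.9722 ⇒ m₃ = -1713.9722/5 = -342.79445
m₂^(3/2) = 44.72240^(1.5) = 299.08019
g₁ = m₃ / m₂^(3/2) = -342.79445 / 299.08019 ≈ -1.1462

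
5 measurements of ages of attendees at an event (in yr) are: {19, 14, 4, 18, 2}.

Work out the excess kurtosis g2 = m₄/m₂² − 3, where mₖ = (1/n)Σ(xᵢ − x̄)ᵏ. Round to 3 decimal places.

x̄ = 11.4000
Σ(xᵢ − x̄)² = 251.2000 ⇒ m₂ = 50.24000
Σ(xᵢ − x̄)⁴ = 16085.5360 ⇒ m₄ = 3217.10720
m₂² = 2524.05760
g2 = m₄/m₂² − 3 = 1.27458 − 3 ≈ -1.725

-1.725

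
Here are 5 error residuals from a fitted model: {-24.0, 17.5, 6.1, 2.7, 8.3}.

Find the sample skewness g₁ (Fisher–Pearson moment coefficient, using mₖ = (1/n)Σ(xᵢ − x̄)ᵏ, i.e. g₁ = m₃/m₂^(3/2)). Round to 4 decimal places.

-1.0226

x̄ = (-24.0 + 17.5 + 6.1 + 2.7 + 8.3) / 5 = 2.1200
deviations (xᵢ − x̄): -26.1200, 15.3800, 3.9800, 0.5800, 6.1800
Σ(xᵢ − x̄)² = 973.1680 ⇒ m₂ = 973.1680/5 = 194.63360
Σ(xᵢ − x̄)³ = -13883.1631 ⇒ m₃ = -13883.1631/5 = -2776.63262
m₂^(3/2) = 194.63360^(1.5) = 2715.35567
g₁ = m₃ / m₂^(3/2) = -2776.63262 / 2715.35567 ≈ -1.0226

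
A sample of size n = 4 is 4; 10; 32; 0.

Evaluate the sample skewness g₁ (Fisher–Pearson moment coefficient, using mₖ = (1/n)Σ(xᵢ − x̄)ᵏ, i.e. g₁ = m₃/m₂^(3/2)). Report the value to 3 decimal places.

0.883

x̄ = (4 + 10 + 32 + 0) / 4 = 11.5000
deviations (xᵢ − x̄): -7.5000, -1.5000, 20.5000, -11.5000
Σ(xᵢ − x̄)² = 611.0000 ⇒ m₂ = 611.0000/4 = 152.75000
Σ(xᵢ − x̄)³ = 6669.0000 ⇒ m₃ = 6669.0000/4 = 1667.25000
m₂^(3/2) = 152.75000^(1.5) = 1887.86888
g₁ = m₃ / m₂^(3/2) = 1667.25000 / 1887.86888 ≈ 0.883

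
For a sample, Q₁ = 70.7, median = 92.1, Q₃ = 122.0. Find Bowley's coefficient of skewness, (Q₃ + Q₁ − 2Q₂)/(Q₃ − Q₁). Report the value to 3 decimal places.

numerator: Q₃ + Q₁ − 2Q₂ = 122.0 + 70.7 − 2×92.1 = 8.5000
denominator: Q₃ − Q₁ = 122.0 − 70.7 = 51.3000
Bowley skewness = 8.5000 / 51.3000 ≈ 0.166

0.166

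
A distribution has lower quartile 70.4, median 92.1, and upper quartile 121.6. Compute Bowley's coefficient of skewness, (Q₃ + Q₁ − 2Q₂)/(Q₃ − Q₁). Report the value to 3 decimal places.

numerator: Q₃ + Q₁ − 2Q₂ = 121.6 + 70.4 − 2×92.1 = 7.8000
denominator: Q₃ − Q₁ = 121.6 − 70.4 = 51.2000
Bowley skewness = 7.8000 / 51.2000 ≈ 0.152

0.152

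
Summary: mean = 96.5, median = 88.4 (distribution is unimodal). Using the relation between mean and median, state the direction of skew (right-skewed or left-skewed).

mean − median = 96.5 − 88.4 = 8.1
mean > median ⇒ the longer tail is on the right ⇒ right-skewed (positively skewed).

right-skewed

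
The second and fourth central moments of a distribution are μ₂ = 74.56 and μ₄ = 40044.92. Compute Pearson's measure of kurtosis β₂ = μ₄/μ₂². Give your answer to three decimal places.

μ₂² = 74.56² = 5559.19360
μ₄/μ₂² = 40044.92 / 5559.19360 = 7.20337
β₂ ≈ 7.203

7.203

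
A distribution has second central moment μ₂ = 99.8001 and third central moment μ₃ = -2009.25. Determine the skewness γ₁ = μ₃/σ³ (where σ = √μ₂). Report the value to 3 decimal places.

σ = √μ₂ = √99.8001 = 9.99000
σ³ = μ₂^(3/2) = 997.00300
γ₁ = μ₃/σ³ = -2009.25 / 997.00300 ≈ -2.015

-2.015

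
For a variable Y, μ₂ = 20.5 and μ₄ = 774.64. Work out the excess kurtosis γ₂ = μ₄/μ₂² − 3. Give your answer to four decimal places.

-1.1567

μ₂² = 20.5² = 420.25000
μ₄/μ₂² = 774.64 / 420.25000 = 1.84328
γ₂ = 1.84328 − 3 ≈ -1.1567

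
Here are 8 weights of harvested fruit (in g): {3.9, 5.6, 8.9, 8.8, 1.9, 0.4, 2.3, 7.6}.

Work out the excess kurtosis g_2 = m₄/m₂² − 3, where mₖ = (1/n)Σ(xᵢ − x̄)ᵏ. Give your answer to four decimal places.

-1.5066

x̄ = 4.9250
Σ(xᵢ − x̄)² = 75.9950 ⇒ m₂ = 9.49938
Σ(xᵢ − x̄)⁴ = 1078.1090 ⇒ m₄ = 134.76362
m₂² = 90.23813
g_2 = m₄/m₂² − 3 = 1.49342 − 3 ≈ -1.5066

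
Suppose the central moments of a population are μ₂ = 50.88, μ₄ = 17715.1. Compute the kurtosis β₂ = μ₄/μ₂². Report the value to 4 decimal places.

6.8430

μ₂² = 50.88² = 2588.77440
μ₄/μ₂² = 17715.1 / 2588.77440 = 6.84305
β₂ ≈ 6.8430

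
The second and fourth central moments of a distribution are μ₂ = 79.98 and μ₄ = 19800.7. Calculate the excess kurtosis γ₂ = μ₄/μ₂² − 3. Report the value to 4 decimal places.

0.0954

μ₂² = 79.98² = 6396.80040
μ₄/μ₂² = 19800.7 / 6396.80040 = 3.09541
γ₂ = 3.09541 − 3 ≈ 0.0954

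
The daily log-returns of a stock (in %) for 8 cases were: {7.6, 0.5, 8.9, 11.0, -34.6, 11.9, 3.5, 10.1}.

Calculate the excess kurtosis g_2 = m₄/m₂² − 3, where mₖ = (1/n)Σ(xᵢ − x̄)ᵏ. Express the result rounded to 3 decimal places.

2.434

x̄ = 2.3625
Σ(xᵢ − x̄)² = 1666.5987 ⇒ m₂ = 208.32484
Σ(xᵢ − x̄)⁴ = 1886592.2308 ⇒ m₄ = 235824.02885
m₂² = 43399.24052
g_2 = m₄/m₂² − 3 = 5.43383 − 3 ≈ 2.434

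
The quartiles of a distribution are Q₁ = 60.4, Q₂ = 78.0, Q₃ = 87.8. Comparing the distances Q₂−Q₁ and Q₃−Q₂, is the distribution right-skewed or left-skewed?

left-skewed

Q₂ − Q₁ = 17.6;  Q₃ − Q₂ = 9.8
Q₂ − Q₁ > Q₃ − Q₂ ⇒ the lower half is more spread out ⇒ left-skewed.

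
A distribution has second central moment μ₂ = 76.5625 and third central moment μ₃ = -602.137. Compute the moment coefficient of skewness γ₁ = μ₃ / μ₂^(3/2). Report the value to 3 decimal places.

-0.899

σ = √μ₂ = √76.5625 = 8.75000
σ³ = μ₂^(3/2) = 669.92188
γ₁ = μ₃/σ³ = -602.137 / 669.92188 ≈ -0.899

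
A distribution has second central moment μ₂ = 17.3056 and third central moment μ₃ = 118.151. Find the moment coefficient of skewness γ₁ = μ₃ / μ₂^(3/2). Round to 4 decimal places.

σ = √μ₂ = √17.3056 = 4.16000
σ³ = μ₂^(3/2) = 71.99130
γ₁ = μ₃/σ³ = 118.151 / 71.99130 ≈ 1.6412

1.6412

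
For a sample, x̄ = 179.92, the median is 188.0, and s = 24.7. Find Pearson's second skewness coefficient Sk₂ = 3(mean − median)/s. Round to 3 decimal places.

Sk₂ = 3(179.92 − 188.0) / 24.7 = 3 × -8.0800 / 24.7
    = -24.2400 / 24.7 ≈ -0.981

-0.981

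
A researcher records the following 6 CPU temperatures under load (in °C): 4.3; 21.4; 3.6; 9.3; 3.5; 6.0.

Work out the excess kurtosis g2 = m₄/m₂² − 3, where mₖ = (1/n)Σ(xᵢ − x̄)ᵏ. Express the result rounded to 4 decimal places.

0.4888

x̄ = 8.0167
Σ(xᵢ − x̄)² = 238.5483 ⇒ m₂ = 39.75806
Σ(xᵢ − x̄)⁴ = 33088.4462 ⇒ m₄ = 5514.74104
m₂² = 1580.70298
g2 = m₄/m₂² − 3 = 3.48879 − 3 ≈ 0.4888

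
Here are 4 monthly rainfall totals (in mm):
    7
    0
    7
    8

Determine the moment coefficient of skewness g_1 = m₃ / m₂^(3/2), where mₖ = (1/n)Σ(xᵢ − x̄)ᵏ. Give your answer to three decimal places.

-1.097

x̄ = (7 + 0 + 7 + 8) / 4 = 5.5000
deviations (xᵢ − x̄): 1.5000, -5.5000, 1.5000, 2.5000
Σ(xᵢ − x̄)² = 41.0000 ⇒ m₂ = 41.0000/4 = 10.25000
Σ(xᵢ − x̄)³ = -144.0000 ⇒ m₃ = -144.0000/4 = -36.00000
m₂^(3/2) = 10.25000^(1.5) = 32.81601
g_1 = m₃ / m₂^(3/2) = -36.00000 / 32.81601 ≈ -1.097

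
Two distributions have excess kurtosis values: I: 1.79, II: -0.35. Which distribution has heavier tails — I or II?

Higher excess kurtosis ⇒ heavier tails relative to the normal distribution.
1.79 vs -0.35: the larger is 1.79, so I has heavier tails. (I is leptokurtic — heavier-than-normal tails; the other is platykurtic.)

I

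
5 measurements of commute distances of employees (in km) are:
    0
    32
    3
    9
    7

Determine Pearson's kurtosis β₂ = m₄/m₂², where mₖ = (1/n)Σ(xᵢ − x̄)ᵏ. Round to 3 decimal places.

x̄ = 10.2000
Σ(xᵢ − x̄)² = 642.8000 ⇒ m₂ = 128.56000
Σ(xᵢ − x̄)⁴ = 239471.6960 ⇒ m₄ = 47894.33920
m₂² = 16527.67360
β₂ = m₄/m₂² = 47894.33920 / 16527.67360 ≈ 2.898

2.898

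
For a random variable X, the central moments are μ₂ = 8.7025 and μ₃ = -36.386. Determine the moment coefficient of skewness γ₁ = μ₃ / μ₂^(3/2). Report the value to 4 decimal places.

σ = √μ₂ = √8.7025 = 2.95000
σ³ = μ₂^(3/2) = 25.67238
γ₁ = μ₃/σ³ = -36.386 / 25.67238 ≈ -1.4173

-1.4173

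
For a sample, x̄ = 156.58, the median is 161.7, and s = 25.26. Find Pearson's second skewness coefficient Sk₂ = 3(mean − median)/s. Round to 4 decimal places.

Sk₂ = 3(156.58 − 161.7) / 25.26 = 3 × -5.1200 / 25.26
    = -15.3600 / 25.26 ≈ -0.6081

-0.6081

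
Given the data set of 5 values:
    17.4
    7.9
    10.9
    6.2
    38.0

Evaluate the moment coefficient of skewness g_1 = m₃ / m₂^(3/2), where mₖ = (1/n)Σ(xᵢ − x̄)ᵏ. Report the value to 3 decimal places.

1.136

x̄ = (17.4 + 7.9 + 10.9 + 6.2 + 38.0) / 5 = 16.0800
deviations (xᵢ − x̄): 1.3200, -8.1800, -5.1800, -9.8800, 21.9200
Σ(xᵢ − x̄)² = 673.5880 ⇒ m₂ = 673.5880/5 = 134.71760
Σ(xᵢ − x̄)³ = 8883.7963 ⇒ m₃ = 8883.7963/5 = 1776.75926
m₂^(3/2) = 134.71760^(1.5) = 1563.63904
g_1 = m₃ / m₂^(3/2) = 1776.75926 / 1563.63904 ≈ 1.136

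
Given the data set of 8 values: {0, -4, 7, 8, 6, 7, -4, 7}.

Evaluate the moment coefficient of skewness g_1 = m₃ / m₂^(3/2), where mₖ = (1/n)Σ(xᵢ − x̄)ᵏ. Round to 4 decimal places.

x̄ = (0 - 4 + 7 + 8 + 6 + 7 - 4 + 7) / 8 = 3.3750
deviations (xᵢ − x̄): -3.3750, -7.3750, 3.6250, 4.6250, 2.6250, 3.6250, -7.3750, 3.6250
Σ(xᵢ − x̄)² = 187.8750 ⇒ m₂ = 187.8750/8 = 23.48438
Σ(xᵢ − x̄)³ = -580.7813 ⇒ m₃ = -580.7813/8 = -72.59766
m₂^(3/2) = 23.48438^(1.5) = 113.80688
g_1 = m₃ / m₂^(3/2) = -72.59766 / 113.80688 ≈ -0.6379

-0.6379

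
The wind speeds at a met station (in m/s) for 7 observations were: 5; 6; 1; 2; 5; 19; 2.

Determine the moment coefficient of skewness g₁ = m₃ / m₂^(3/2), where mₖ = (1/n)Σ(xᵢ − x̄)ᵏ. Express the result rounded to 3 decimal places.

x̄ = (5 + 6 + 1 + 2 + 5 + 19 + 2) / 7 = 5.7143
deviations (xᵢ − x̄): -0.7143, 0.2857, -4.7143, -3.7143, -0.7143, 13.2857, -3.7143
Σ(xᵢ − x̄)² = 227.4286 ⇒ m₂ = 227.4286/7 = 32.48980
Σ(xᵢ − x̄)³ = 2137.1020 ⇒ m₃ = 2137.1020/7 = 305.30029
m₂^(3/2) = 32.48980^(1.5) = 185.19126
g₁ = m₃ / m₂^(3/2) = 305.30029 / 185.19126 ≈ 1.649

1.649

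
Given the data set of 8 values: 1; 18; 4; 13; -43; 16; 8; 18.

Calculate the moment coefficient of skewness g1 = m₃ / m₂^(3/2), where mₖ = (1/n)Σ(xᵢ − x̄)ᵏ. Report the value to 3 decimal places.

-1.841

x̄ = (1 + 18 + 4 + 13 - 43 + 16 + 8 + 18) / 8 = 4.3750
deviations (xᵢ − x̄): -3.3750, 13.6250, -0.3750, 8.6250, -47.3750, 11.6250, 3.6250, 13.6250
Σ(xᵢ − x̄)² = 2849.8750 ⇒ m₂ = 2849.8750/8 = 356.23438
Σ(xᵢ − x̄)³ = -99047.5313 ⇒ m₃ = -99047.5313/8 = -12380.94141
m₂^(3/2) = 356.23438^(1.5) = 6723.62893
g1 = m₃ / m₂^(3/2) = -12380.94141 / 6723.62893 ≈ -1.841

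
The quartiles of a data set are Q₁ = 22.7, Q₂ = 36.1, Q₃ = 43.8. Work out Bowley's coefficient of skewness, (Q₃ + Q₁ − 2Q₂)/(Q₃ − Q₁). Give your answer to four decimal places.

-0.2701

numerator: Q₃ + Q₁ − 2Q₂ = 43.8 + 22.7 − 2×36.1 = -5.7000
denominator: Q₃ − Q₁ = 43.8 − 22.7 = 21.1000
Bowley skewness = -5.7000 / 21.1000 ≈ -0.2701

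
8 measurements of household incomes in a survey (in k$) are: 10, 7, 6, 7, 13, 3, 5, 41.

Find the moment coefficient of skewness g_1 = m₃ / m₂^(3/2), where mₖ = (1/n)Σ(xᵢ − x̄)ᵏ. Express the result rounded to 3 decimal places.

2.003

x̄ = (10 + 7 + 6 + 7 + 13 + 3 + 5 + 41) / 8 = 11.5000
deviations (xᵢ − x̄): -1.5000, -4.5000, -5.5000, -4.5000, 1.5000, -8.5000, -6.5000, 29.5000
Σ(xᵢ − x̄)² = 1060.0000 ⇒ m₂ = 1060.0000/8 = 132.50000
Σ(xᵢ − x̄)³ = 24435.0000 ⇒ m₃ = 24435.0000/8 = 3054.37500
m₂^(3/2) = 132.50000^(1.5) = 1525.18954
g_1 = m₃ / m₂^(3/2) = 3054.37500 / 1525.18954 ≈ 2.003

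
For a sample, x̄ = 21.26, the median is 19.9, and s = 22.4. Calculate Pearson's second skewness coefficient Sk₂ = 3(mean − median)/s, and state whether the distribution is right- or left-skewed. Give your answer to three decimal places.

0.182, right-skewed

Sk₂ = 3(21.26 − 19.9) / 22.4 = 3 × 1.3600 / 22.4
    = 4.0800 / 22.4 ≈ 0.182
Sk₂ > 0 ⇒ mean > median ⇒ right-skewed (positive skew).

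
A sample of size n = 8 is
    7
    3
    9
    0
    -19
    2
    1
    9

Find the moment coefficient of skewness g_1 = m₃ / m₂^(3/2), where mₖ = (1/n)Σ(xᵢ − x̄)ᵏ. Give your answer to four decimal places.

-1.5890

x̄ = (7 + 3 + 9 + 0 - 19 + 2 + 1 + 9) / 8 = 1.5000
deviations (xᵢ − x̄): 5.5000, 1.5000, 7.5000, -1.5000, -20.5000, 0.5000, -0.5000, 7.5000
Σ(xᵢ − x̄)² = 568.0000 ⇒ m₂ = 568.0000/8 = 71.00000
Σ(xᵢ − x̄)³ = -7605.0000 ⇒ m₃ = -7605.0000/8 = -950.62500
m₂^(3/2) = 71.00000^(1.5) = 598.25663
g_1 = m₃ / m₂^(3/2) = -950.62500 / 598.25663 ≈ -1.5890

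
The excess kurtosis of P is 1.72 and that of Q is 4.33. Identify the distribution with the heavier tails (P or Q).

Higher excess kurtosis ⇒ heavier tails relative to the normal distribution.
1.72 vs 4.33: the larger is 4.33, so Q has heavier tails.

Q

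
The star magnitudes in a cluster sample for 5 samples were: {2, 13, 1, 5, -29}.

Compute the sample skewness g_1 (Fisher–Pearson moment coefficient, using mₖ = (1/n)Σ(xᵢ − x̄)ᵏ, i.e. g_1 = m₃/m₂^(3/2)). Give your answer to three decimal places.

x̄ = (2 + 13 + 1 + 5 - 29) / 5 = -1.6000
deviations (xᵢ − x̄): 3.6000, 14.6000, 2.6000, 6.6000, -27.4000
Σ(xᵢ − x̄)² = 1027.2000 ⇒ m₂ = 1027.2000/5 = 205.44000
Σ(xᵢ − x̄)³ = -17106.9600 ⇒ m₃ = -17106.9600/5 = -3421.39200
m₂^(3/2) = 205.44000^(1.5) = 2944.60815
g_1 = m₃ / m₂^(3/2) = -3421.39200 / 2944.60815 ≈ -1.162

-1.162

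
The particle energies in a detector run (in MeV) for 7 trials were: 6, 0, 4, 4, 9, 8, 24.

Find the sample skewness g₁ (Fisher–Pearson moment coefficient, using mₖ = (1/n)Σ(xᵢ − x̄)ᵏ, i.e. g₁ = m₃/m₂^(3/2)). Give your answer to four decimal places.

1.4137

x̄ = (6 + 0 + 4 + 4 + 9 + 8 + 24) / 7 = 7.8571
deviations (xᵢ − x̄): -1.8571, -7.8571, -3.8571, -3.8571, 1.1429, 0.1429, 16.1429
Σ(xᵢ − x̄)² = 356.8571 ⇒ m₂ = 356.8571/7 = 50.97959
Σ(xᵢ − x̄)³ = 3601.9592 ⇒ m₃ = 3601.9592/7 = 514.56560
m₂^(3/2) = 50.97959^(1.5) = 363.99426
g₁ = m₃ / m₂^(3/2) = 514.56560 / 363.99426 ≈ 1.4137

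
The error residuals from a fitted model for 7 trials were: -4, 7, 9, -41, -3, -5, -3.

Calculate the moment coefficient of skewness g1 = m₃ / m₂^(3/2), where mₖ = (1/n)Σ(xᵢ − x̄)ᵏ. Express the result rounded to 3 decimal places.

x̄ = (-4 + 7 + 9 - 41 - 3 - 5 - 3) / 7 = -5.7143
deviations (xᵢ − x̄): 1.7143, 12.7143, 14.7143, -35.2857, 2.7143, 0.7143, 2.7143
Σ(xᵢ − x̄)² = 1641.4286 ⇒ m₂ = 1641.4286/7 = 234.48980
Σ(xᵢ − x̄)³ = -38647.1020 ⇒ m₃ = -38647.1020/7 = -5521.01458
m₂^(3/2) = 234.48980^(1.5) = 3590.75623
g1 = m₃ / m₂^(3/2) = -5521.01458 / 3590.75623 ≈ -1.538

-1.538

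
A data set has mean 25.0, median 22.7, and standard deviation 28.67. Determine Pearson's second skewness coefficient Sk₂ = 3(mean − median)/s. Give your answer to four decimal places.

0.2407

Sk₂ = 3(25.0 − 22.7) / 28.67 = 3 × 2.3000 / 28.67
    = 6.9000 / 28.67 ≈ 0.2407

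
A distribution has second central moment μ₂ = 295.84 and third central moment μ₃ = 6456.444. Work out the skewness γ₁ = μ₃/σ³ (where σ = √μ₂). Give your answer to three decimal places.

1.269

σ = √μ₂ = √295.84 = 17.20000
σ³ = μ₂^(3/2) = 5088.44800
γ₁ = μ₃/σ³ = 6456.444 / 5088.44800 ≈ 1.269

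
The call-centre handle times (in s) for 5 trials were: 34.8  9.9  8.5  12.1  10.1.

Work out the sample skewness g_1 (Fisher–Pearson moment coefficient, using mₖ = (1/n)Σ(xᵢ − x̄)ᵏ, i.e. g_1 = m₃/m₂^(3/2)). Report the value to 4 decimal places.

x̄ = (34.8 + 9.9 + 8.5 + 12.1 + 10.1) / 5 = 15.0800
deviations (xᵢ − x̄): 19.7200, -5.1800, -6.5800, -2.9800, -4.9800
Σ(xᵢ − x̄)² = 492.6880 ⇒ m₂ = 492.6880/5 = 98.53760
Σ(xᵢ − x̄)³ = 7094.8303 ⇒ m₃ = 7094.8303/5 = 1418.96606
m₂^(3/2) = 98.53760^(1.5) = 978.14439
g_1 = m₃ / m₂^(3/2) = 1418.96606 / 978.14439 ≈ 1.4507

1.4507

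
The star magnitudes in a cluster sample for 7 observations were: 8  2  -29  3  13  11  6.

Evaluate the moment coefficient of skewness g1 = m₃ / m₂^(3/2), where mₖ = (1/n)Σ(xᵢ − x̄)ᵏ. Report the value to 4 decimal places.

-1.7127

x̄ = (8 + 2 - 29 + 3 + 13 + 11 + 6) / 7 = 2.0000
deviations (xᵢ − x̄): 6.0000, 0.0000, -31.0000, 1.0000, 11.0000, 9.0000, 4.0000
Σ(xᵢ − x̄)² = 1216.0000 ⇒ m₂ = 1216.0000/7 = 173.71429
Σ(xᵢ − x̄)³ = -27450.0000 ⇒ m₃ = -27450.0000/7 = -3921.42857
m₂^(3/2) = 173.71429^(1.5) = 2289.56671
g1 = m₃ / m₂^(3/2) = -3921.42857 / 2289.56671 ≈ -1.7127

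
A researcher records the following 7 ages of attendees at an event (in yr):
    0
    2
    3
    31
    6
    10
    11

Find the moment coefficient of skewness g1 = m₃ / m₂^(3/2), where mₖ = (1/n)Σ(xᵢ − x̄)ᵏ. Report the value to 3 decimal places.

1.445

x̄ = (0 + 2 + 3 + 31 + 6 + 10 + 11) / 7 = 9.0000
deviations (xᵢ − x̄): -9.0000, -7.0000, -6.0000, 22.0000, -3.0000, 1.0000, 2.0000
Σ(xᵢ − x̄)² = 664.0000 ⇒ m₂ = 664.0000/7 = 94.85714
Σ(xᵢ − x̄)³ = 9342.0000 ⇒ m₃ = 9342.0000/7 = 1334.57143
m₂^(3/2) = 94.85714^(1.5) = 923.85765
g1 = m₃ / m₂^(3/2) = 1334.57143 / 923.85765 ≈ 1.445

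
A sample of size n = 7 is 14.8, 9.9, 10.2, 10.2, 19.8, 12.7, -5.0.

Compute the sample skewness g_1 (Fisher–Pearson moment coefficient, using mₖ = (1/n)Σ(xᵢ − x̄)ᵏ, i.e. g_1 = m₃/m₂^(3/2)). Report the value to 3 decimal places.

-1.086

x̄ = (14.8 + 9.9 + 10.2 + 10.2 + 19.8 + 12.7 - 5.0) / 7 = 10.3714
deviations (xᵢ − x̄): 4.4286, -0.4714, -0.1714, -0.1714, 9.4286, 2.3286, -15.3714
Σ(xᵢ − x̄)² = 350.4943 ⇒ m₂ = 350.4943/7 = 50.07061
Σ(xᵢ − x̄)³ = -2694.4275 ⇒ m₃ = -2694.4275/7 = -384.91821
m₂^(3/2) = 50.07061^(1.5) = 354.30261
g_1 = m₃ / m₂^(3/2) = -384.91821 / 354.30261 ≈ -1.086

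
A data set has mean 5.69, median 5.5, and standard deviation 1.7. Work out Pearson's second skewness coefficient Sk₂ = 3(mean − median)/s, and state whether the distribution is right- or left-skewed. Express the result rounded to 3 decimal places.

Sk₂ = 3(5.69 − 5.5) / 1.7 = 3 × 0.1900 / 1.7
    = 0.5700 / 1.7 ≈ 0.335
Sk₂ > 0 ⇒ mean > median ⇒ right-skewed (positive skew).

0.335, right-skewed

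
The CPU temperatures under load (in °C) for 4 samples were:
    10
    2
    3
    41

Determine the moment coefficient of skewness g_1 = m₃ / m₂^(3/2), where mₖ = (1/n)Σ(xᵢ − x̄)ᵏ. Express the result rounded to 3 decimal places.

x̄ = (10 + 2 + 3 + 41) / 4 = 14.0000
deviations (xᵢ − x̄): -4.0000, -12.0000, -11.0000, 27.0000
Σ(xᵢ − x̄)² = 1010.0000 ⇒ m₂ = 1010.0000/4 = 252.50000
Σ(xᵢ − x̄)³ = 16560.0000 ⇒ m₃ = 16560.0000/4 = 4140.00000
m₂^(3/2) = 252.50000^(1.5) = 4012.28777
g_1 = m₃ / m₂^(3/2) = 4140.00000 / 4012.28777 ≈ 1.032

1.032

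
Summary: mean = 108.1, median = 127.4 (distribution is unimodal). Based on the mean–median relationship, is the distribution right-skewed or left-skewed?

mean − median = 108.1 − 127.4 = -19.3
mean < median ⇒ the longer tail is on the left ⇒ left-skewed (negatively skewed).

left-skewed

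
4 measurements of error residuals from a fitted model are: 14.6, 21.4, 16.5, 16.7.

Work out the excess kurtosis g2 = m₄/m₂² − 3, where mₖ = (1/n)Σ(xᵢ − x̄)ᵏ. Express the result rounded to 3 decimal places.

x̄ = 17.3000
Σ(xᵢ − x̄)² = 25.1000 ⇒ m₂ = 6.27500
Σ(xᵢ − x̄)⁴ = 336.2594 ⇒ m₄ = 84.06485
m₂² = 39.37562
g2 = m₄/m₂² − 3 = 2.13495 − 3 ≈ -0.865

-0.865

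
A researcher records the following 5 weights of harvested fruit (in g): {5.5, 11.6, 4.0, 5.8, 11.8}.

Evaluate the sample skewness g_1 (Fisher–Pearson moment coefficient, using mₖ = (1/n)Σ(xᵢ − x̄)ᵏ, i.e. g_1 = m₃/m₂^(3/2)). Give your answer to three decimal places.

x̄ = (5.5 + 11.6 + 4.0 + 5.8 + 11.8) / 5 = 7.7400
deviations (xᵢ − x̄): -2.2400, 3.8600, -3.7400, -1.9400, 4.0600
Σ(xᵢ − x̄)² = 54.1520 ⇒ m₂ = 54.1520/5 = 10.83040
Σ(xᵢ − x̄)³ = 53.5814 ⇒ m₃ = 53.5814/5 = 10.71629
m₂^(3/2) = 10.83040^(1.5) = 35.64238
g_1 = m₃ / m₂^(3/2) = 10.71629 / 35.64238 ≈ 0.301

0.301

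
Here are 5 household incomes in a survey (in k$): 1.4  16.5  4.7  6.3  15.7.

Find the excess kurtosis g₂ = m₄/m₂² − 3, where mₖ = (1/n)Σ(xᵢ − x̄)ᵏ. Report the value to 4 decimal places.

-1.6836

x̄ = 8.9200
Σ(xᵢ − x̄)² = 184.6480 ⇒ m₂ = 36.92960
Σ(xᵢ − x̄)⁴ = 8976.5385 ⇒ m₄ = 1795.30771
m₂² = 1363.79536
g₂ = m₄/m₂² − 3 = 1.31641 − 3 ≈ -1.6836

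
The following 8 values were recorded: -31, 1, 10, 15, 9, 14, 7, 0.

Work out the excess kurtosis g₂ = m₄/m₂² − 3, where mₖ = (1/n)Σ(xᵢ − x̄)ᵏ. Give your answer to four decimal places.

1.7329

x̄ = 3.1250
Σ(xᵢ − x̄)² = 1534.8750 ⇒ m₂ = 191.85938
Σ(xᵢ − x̄)⁴ = 1393735.4004 ⇒ m₄ = 174216.92505
m₂² = 36810.01978
g₂ = m₄/m₂² − 3 = 4.73287 − 3 ≈ 1.7329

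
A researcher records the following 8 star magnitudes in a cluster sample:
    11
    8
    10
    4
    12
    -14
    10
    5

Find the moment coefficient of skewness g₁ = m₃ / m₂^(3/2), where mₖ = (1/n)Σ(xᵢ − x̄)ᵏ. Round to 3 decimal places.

-1.802

x̄ = (11 + 8 + 10 + 4 + 12 - 14 + 10 + 5) / 8 = 5.7500
deviations (xᵢ − x̄): 5.2500, 2.2500, 4.2500, -1.7500, 6.2500, -19.7500, 4.2500, -0.7500
Σ(xᵢ − x̄)² = 501.5000 ⇒ m₂ = 501.5000/8 = 62.68750
Σ(xᵢ − x̄)³ = -7155.7500 ⇒ m₃ = -7155.7500/8 = -894.46875
m₂^(3/2) = 62.68750^(1.5) = 496.33103
g₁ = m₃ / m₂^(3/2) = -894.46875 / 496.33103 ≈ -1.802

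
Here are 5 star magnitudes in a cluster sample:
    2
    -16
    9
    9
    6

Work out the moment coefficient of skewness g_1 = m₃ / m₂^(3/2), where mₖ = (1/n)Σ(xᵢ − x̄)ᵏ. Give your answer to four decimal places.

x̄ = (2 - 16 + 9 + 9 + 6) / 5 = 2.0000
deviations (xᵢ − x̄): 0.0000, -18.0000, 7.0000, 7.0000, 4.0000
Σ(xᵢ − x̄)² = 438.0000 ⇒ m₂ = 438.0000/5 = 87.60000
Σ(xᵢ − x̄)³ = -5082.0000 ⇒ m₃ = -5082.0000/5 = -1016.40000
m₂^(3/2) = 87.60000^(1.5) = 819.89108
g_1 = m₃ / m₂^(3/2) = -1016.40000 / 819.89108 ≈ -1.2397

-1.2397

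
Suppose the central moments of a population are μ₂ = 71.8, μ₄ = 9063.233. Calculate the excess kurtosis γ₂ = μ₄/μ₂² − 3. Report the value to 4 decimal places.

-1.2419

μ₂² = 71.8² = 5155.24000
μ₄/μ₂² = 9063.233 / 5155.24000 = 1.75806
γ₂ = 1.75806 − 3 ≈ -1.2419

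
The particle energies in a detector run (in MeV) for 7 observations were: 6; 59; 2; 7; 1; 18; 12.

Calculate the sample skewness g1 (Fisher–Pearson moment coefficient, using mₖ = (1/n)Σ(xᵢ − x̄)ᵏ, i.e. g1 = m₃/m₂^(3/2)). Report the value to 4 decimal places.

1.7089

x̄ = (6 + 59 + 2 + 7 + 1 + 18 + 12) / 7 = 15.0000
deviations (xᵢ − x̄): -9.0000, 44.0000, -13.0000, -8.0000, -14.0000, 3.0000, -3.0000
Σ(xᵢ − x̄)² = 2464.0000 ⇒ m₂ = 2464.0000/7 = 352.00000
Σ(xᵢ − x̄)³ = 79002.0000 ⇒ m₃ = 79002.0000/7 = 11286.00000
m₂^(3/2) = 352.00000^(1.5) = 6604.10539
g1 = m₃ / m₂^(3/2) = 11286.00000 / 6604.10539 ≈ 1.7089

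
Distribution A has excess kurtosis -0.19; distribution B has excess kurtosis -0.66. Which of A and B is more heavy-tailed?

A

Higher excess kurtosis ⇒ heavier tails relative to the normal distribution.
-0.19 vs -0.66: the larger is -0.19, so A has heavier tails.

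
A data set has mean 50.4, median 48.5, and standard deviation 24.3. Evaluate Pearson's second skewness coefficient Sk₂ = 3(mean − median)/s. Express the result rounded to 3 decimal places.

Sk₂ = 3(50.4 − 48.5) / 24.3 = 3 × 1.9000 / 24.3
    = 5.7000 / 24.3 ≈ 0.235

0.235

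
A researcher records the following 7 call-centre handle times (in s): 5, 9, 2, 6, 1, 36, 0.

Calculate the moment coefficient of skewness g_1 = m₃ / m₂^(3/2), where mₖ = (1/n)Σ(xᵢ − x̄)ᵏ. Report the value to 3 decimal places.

x̄ = (5 + 9 + 2 + 6 + 1 + 36 + 0) / 7 = 8.4286
deviations (xᵢ − x̄): -3.4286, 0.5714, -6.4286, -2.4286, -7.4286, 27.5714, -8.4286
Σ(xᵢ − x̄)² = 945.7143 ⇒ m₂ = 945.7143/7 = 135.10204
Σ(xᵢ − x̄)³ = 19630.5306 ⇒ m₃ = 19630.5306/7 = 2804.36152
m₂^(3/2) = 135.10204^(1.5) = 1570.33700
g_1 = m₃ / m₂^(3/2) = 2804.36152 / 1570.33700 ≈ 1.786

1.786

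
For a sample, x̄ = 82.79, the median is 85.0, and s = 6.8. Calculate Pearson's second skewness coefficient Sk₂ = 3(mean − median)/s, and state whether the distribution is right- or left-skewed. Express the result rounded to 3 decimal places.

Sk₂ = 3(82.79 − 85.0) / 6.8 = 3 × -2.2100 / 6.8
    = -6.6300 / 6.8 ≈ -0.975
Sk₂ < 0 ⇒ mean < median ⇒ left-skewed (negative skew).

-0.975, left-skewed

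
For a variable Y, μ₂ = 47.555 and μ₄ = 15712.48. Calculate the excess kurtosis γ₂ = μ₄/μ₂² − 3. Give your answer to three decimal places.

μ₂² = 47.555² = 2261.47803
μ₄/μ₂² = 15712.48 / 2261.47803 = 6.94788
γ₂ = 6.94788 − 3 ≈ 3.948

3.948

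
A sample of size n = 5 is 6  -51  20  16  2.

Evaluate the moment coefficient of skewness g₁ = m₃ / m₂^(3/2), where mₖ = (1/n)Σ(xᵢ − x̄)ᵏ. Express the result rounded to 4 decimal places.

-1.2637

x̄ = (6 - 51 + 20 + 16 + 2) / 5 = -1.4000
deviations (xᵢ − x̄): 7.4000, -49.6000, 21.4000, 17.4000, 3.4000
Σ(xᵢ − x̄)² = 3287.2000 ⇒ m₂ = 3287.2000/5 = 657.44000
Σ(xᵢ − x̄)³ = -106511.0400 ⇒ m₃ = -106511.0400/5 = -21302.20800
m₂^(3/2) = 657.44000^(1.5) = 16857.15134
g₁ = m₃ / m₂^(3/2) = -21302.20800 / 16857.15134 ≈ -1.2637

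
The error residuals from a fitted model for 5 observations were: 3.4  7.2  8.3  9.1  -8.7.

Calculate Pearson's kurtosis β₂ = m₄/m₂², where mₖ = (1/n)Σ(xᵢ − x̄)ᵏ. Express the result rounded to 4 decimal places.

x̄ = 3.8600
Σ(xᵢ − x̄)² = 216.2920 ⇒ m₂ = 43.25840
Σ(xᵢ − x̄)⁴ = 26153.2363 ⇒ m₄ = 5230.64726
m₂² = 1871.28917
β₂ = m₄/m₂² = 5230.64726 / 1871.28917 ≈ 2.7952

2.7952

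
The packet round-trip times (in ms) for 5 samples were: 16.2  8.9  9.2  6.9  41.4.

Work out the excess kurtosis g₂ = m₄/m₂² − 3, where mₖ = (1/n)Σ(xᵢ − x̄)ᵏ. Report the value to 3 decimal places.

-0.064

x̄ = 16.5200
Σ(xᵢ − x̄)² = 823.3080 ⇒ m₂ = 164.66160
Σ(xᵢ − x̄)⁴ = 397985.8520 ⇒ m₄ = 79597.17040
m₂² = 27113.44251
g₂ = m₄/m₂² − 3 = 2.93571 − 3 ≈ -0.064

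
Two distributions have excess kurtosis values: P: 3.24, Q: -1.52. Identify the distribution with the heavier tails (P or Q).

Higher excess kurtosis ⇒ heavier tails relative to the normal distribution.
3.24 vs -1.52: the larger is 3.24, so P has heavier tails. (P is leptokurtic — heavier-than-normal tails; the other is platykurtic.)

P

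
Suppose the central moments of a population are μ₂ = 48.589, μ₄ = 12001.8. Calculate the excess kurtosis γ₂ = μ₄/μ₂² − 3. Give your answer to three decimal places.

2.084

μ₂² = 48.589² = 2360.89092
μ₄/μ₂² = 12001.8 / 2360.89092 = 5.08359
γ₂ = 5.08359 − 3 ≈ 2.084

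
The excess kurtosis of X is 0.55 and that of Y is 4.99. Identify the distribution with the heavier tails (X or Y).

Higher excess kurtosis ⇒ heavier tails relative to the normal distribution.
0.55 vs 4.99: the larger is 4.99, so Y has heavier tails.

Y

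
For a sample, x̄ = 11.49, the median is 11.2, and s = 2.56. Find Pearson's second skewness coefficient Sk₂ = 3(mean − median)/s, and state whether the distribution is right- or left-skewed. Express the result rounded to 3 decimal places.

0.340, right-skewed

Sk₂ = 3(11.49 − 11.2) / 2.56 = 3 × 0.2900 / 2.56
    = 0.8700 / 2.56 ≈ 0.340
Sk₂ > 0 ⇒ mean > median ⇒ right-skewed (positive skew).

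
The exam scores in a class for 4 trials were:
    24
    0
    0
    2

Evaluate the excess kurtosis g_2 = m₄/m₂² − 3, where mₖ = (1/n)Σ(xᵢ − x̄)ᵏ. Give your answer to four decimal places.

-0.6849

x̄ = 6.5000
Σ(xᵢ − x̄)² = 411.0000 ⇒ m₂ = 102.75000
Σ(xᵢ − x̄)⁴ = 97769.2500 ⇒ m₄ = 24442.31250
m₂² = 10557.56250
g_2 = m₄/m₂² − 3 = 2.31515 − 3 ≈ -0.6849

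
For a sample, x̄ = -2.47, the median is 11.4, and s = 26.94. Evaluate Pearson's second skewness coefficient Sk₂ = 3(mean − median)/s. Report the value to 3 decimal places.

Sk₂ = 3(-2.47 − 11.4) / 26.94 = 3 × -13.8700 / 26.94
    = -41.6100 / 26.94 ≈ -1.545

-1.545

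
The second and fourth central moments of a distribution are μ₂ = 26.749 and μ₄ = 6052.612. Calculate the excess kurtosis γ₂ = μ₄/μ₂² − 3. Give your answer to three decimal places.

5.459

μ₂² = 26.749² = 715.50900
μ₄/μ₂² = 6052.612 / 715.50900 = 8.45917
γ₂ = 8.45917 − 3 ≈ 5.459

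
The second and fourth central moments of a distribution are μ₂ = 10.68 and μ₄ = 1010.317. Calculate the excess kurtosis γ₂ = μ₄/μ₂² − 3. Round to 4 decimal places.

5.8576

μ₂² = 10.68² = 114.06240
μ₄/μ₂² = 1010.317 / 114.06240 = 8.85758
γ₂ = 8.85758 − 3 ≈ 5.8576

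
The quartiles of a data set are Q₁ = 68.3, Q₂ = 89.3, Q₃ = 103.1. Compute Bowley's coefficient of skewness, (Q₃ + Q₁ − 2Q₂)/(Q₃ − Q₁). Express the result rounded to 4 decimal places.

-0.2069

numerator: Q₃ + Q₁ − 2Q₂ = 103.1 + 68.3 − 2×89.3 = -7.2000
denominator: Q₃ − Q₁ = 103.1 − 68.3 = 34.8000
Bowley skewness = -7.2000 / 34.8000 ≈ -0.2069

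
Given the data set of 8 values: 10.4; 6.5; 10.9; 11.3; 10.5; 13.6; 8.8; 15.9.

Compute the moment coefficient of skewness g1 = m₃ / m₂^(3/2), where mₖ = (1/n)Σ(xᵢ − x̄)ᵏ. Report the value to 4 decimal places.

0.2344

x̄ = (10.4 + 6.5 + 10.9 + 11.3 + 10.5 + 13.6 + 8.8 + 15.9) / 8 = 10.9875
deviations (xᵢ − x̄): -0.5875, -4.4875, -0.0875, 0.3125, -0.4875, 2.6125, -2.1875, 4.9125
Σ(xᵢ − x̄)² = 56.5688 ⇒ m₂ = 56.5688/8 = 7.07109
Σ(xᵢ − x̄)³ = 35.2583 ⇒ m₃ = 35.2583/8 = 4.40729
m₂^(3/2) = 7.07109^(1.5) = 18.80312
g1 = m₃ / m₂^(3/2) = 4.40729 / 18.80312 ≈ 0.2344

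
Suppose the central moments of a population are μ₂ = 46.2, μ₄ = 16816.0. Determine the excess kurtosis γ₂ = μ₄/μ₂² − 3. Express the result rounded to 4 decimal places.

μ₂² = 46.2² = 2134.44000
μ₄/μ₂² = 16816.0 / 2134.44000 = 7.87841
γ₂ = 7.87841 − 3 ≈ 4.8784

4.8784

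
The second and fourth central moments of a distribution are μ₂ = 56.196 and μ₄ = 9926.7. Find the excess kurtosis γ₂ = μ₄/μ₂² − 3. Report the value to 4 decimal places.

μ₂² = 56.196² = 3157.99042
μ₄/μ₂² = 9926.7 / 3157.99042 = 3.14336
γ₂ = 3.14336 − 3 ≈ 0.1434

0.1434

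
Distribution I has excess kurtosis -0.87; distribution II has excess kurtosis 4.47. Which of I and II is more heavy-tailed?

Higher excess kurtosis ⇒ heavier tails relative to the normal distribution.
-0.87 vs 4.47: the larger is 4.47, so II has heavier tails. (II is leptokurtic — heavier-than-normal tails; the other is platykurtic.)

II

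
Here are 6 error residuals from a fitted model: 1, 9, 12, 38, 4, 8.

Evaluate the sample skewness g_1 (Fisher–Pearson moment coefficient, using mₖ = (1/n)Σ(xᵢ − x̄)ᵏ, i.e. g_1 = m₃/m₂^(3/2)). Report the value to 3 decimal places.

x̄ = (1 + 9 + 12 + 38 + 4 + 8) / 6 = 12.0000
deviations (xᵢ − x̄): -11.0000, -3.0000, 0.0000, 26.0000, -8.0000, -4.0000
Σ(xᵢ − x̄)² = 886.0000 ⇒ m₂ = 886.0000/6 = 147.66667
Σ(xᵢ − x̄)³ = 15642.0000 ⇒ m₃ = 15642.0000/6 = 2607.00000
m₂^(3/2) = 147.66667^(1.5) = 1794.41837
g_1 = m₃ / m₂^(3/2) = 2607.00000 / 1794.41837 ≈ 1.453

1.453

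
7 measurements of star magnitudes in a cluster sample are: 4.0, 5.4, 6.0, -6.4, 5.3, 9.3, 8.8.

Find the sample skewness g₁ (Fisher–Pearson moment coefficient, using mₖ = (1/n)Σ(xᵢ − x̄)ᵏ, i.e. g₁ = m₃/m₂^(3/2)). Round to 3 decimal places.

x̄ = (4.0 + 5.4 + 6.0 - 6.4 + 5.3 + 9.3 + 8.8) / 7 = 4.6286
deviations (xᵢ − x̄): -0.6286, 0.7714, 1.3714, -11.0286, 0.6714, 4.6714, 4.1714
Σ(xᵢ − x̄)² = 164.1743 ⇒ m₂ = 164.1743/7 = 23.45347
Σ(xᵢ − x̄)³ = -1163.7782 ⇒ m₃ = -1163.7782/7 = -166.25403
m₂^(3/2) = 23.45347^(1.5) = 113.58230
g₁ = m₃ / m₂^(3/2) = -166.25403 / 113.58230 ≈ -1.464

-1.464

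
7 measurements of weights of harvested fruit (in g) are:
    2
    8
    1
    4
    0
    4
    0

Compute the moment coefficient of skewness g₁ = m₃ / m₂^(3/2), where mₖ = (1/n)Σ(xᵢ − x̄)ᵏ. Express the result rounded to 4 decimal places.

x̄ = (2 + 8 + 1 + 4 + 0 + 4 + 0) / 7 = 2.7143
deviations (xᵢ − x̄): -0.7143, 5.2857, -1.7143, 1.2857, -2.7143, 1.2857, -2.7143
Σ(xᵢ − x̄)² = 49.4286 ⇒ m₂ = 49.4286/7 = 7.06122
Σ(xᵢ − x̄)³ = 106.5306 ⇒ m₃ = 106.5306/7 = 15.21866
m₂^(3/2) = 7.06122^(1.5) = 18.76377
g₁ = m₃ / m₂^(3/2) = 15.21866 / 18.76377 ≈ 0.8111

0.8111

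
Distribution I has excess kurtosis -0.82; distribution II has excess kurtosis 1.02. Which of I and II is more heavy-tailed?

Higher excess kurtosis ⇒ heavier tails relative to the normal distribution.
-0.82 vs 1.02: the larger is 1.02, so II has heavier tails. (II is leptokurtic — heavier-than-normal tails; the other is platykurtic.)

II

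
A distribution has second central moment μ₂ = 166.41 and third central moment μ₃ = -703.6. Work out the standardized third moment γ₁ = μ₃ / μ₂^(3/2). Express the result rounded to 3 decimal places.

σ = √μ₂ = √166.41 = 12.90000
σ³ = μ₂^(3/2) = 2146.68900
γ₁ = μ₃/σ³ = -703.6 / 2146.68900 ≈ -0.328

-0.328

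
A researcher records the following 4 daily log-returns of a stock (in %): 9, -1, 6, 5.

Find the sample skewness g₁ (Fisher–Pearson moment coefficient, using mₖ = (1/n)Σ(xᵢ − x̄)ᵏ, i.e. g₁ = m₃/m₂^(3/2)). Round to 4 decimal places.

x̄ = (9 - 1 + 6 + 5) / 4 = 4.7500
deviations (xᵢ − x̄): 4.2500, -5.7500, 1.2500, 0.2500
Σ(xᵢ − x̄)² = 52.7500 ⇒ m₂ = 52.7500/4 = 13.18750
Σ(xᵢ − x̄)³ = -111.3750 ⇒ m₃ = -111.3750/4 = -27.84375
m₂^(3/2) = 13.18750^(1.5) = 47.88988
g₁ = m₃ / m₂^(3/2) = -27.84375 / 47.88988 ≈ -0.5814

-0.5814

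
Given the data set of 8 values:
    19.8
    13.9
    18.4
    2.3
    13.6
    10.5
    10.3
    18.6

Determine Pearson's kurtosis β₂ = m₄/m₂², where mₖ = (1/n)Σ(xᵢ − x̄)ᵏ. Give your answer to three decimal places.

2.686

x̄ = 13.4250
Σ(xᵢ − x̄)² = 234.5150 ⇒ m₂ = 29.31438
Σ(xᵢ − x̄)⁴ = 18468.0036 ⇒ m₄ = 2308.50046
m₂² = 859.33258
β₂ = m₄/m₂² = 2308.50046 / 859.33258 ≈ 2.686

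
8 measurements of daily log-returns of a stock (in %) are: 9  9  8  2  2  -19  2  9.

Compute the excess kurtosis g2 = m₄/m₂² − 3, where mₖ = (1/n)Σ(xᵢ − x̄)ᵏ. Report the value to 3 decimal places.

x̄ = 2.7500
Σ(xᵢ − x̄)² = 619.5000 ⇒ m₂ = 77.43750
Σ(xᵢ − x̄)⁴ = 229126.4063 ⇒ m₄ = 28640.80078
m₂² = 5996.56641
g2 = m₄/m₂² − 3 = 4.77620 − 3 ≈ 1.776

1.776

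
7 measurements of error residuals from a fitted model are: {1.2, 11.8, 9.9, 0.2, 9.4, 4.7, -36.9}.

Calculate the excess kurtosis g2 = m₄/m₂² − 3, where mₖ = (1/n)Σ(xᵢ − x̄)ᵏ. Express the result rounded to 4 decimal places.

1.5426

x̄ = 0.0429
Σ(xᵢ − x̄)² = 1710.7771 ⇒ m₂ = 244.39673
Σ(xᵢ − x̄)⁴ = 1899296.5908 ⇒ m₄ = 271328.08440
m₂² = 59729.76393
g2 = m₄/m₂² − 3 = 4.54259 − 3 ≈ 1.5426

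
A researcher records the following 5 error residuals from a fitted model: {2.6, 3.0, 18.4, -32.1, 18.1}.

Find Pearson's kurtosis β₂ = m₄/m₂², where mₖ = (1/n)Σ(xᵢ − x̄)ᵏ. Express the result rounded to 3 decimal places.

2.604

x̄ = 2.0000
Σ(xᵢ − x̄)² = 1692.3400 ⇒ m₂ = 338.46800
Σ(xᵢ − x̄)⁴ = 1491657.5314 ⇒ m₄ = 298331.50628
m₂² = 114560.58702
β₂ = m₄/m₂² = 298331.50628 / 114560.58702 ≈ 2.604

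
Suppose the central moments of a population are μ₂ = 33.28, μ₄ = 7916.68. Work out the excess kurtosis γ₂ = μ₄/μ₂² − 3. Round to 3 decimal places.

μ₂² = 33.28² = 1107.55840
μ₄/μ₂² = 7916.68 / 1107.55840 = 7.14787
γ₂ = 7.14787 − 3 ≈ 4.148

4.148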